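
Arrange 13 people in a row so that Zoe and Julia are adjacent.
Treat as block: (13-1)! × 2! = 479001600 × 2 = 958003200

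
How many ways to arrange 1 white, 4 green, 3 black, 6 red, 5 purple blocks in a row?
19! / (1! × 4! × 3! × 6! × 5!) = 9777287520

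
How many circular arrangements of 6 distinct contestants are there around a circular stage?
Circular: fix one position, arrange the rest. (6-1)! = 120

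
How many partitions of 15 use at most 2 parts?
By conjugation, equals partitions of 15 into parts ≤ 2. Let r_j(i) = number of partitions of i into parts ≤ j, for i = 0..15. r_1(i) = 1 for all i; r_j(i) = r_{j-1}(i) + r_j(i-j). Rows j = 2..2: ≤2: 1 1 2 2 3 3 4 4 5 5 6 6 7 7 8 8. r_2(15) = 8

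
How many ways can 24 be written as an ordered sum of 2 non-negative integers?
C(24+2-1, 2-1) = C(25, 1) = 25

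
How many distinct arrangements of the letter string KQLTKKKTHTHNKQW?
15! / (1! × 2! × 1! × 3! × 2! × 5! × 1!) = 454053600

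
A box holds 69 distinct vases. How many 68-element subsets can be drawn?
C(69,68) = 69!/(68!×1!) = 69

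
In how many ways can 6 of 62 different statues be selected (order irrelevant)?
C(62,6) = 62!/(6!×56!) = 61474519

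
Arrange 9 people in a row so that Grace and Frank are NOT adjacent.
Total - adjacent = 9! - (9-1)!×2 = 362880 - 80640 = 282240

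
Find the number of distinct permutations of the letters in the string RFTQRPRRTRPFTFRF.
16! / (1! × 3! × 6! × 2! × 4!) = 100900800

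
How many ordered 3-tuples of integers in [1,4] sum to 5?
Coefficient of x^5 in (x + x² + ... + x^4)^3. By inclusion-exclusion on dice exceeding 4: Σ_j (-1)^j C(3,j)·C(5-1-4j, 2) = C(3,0)·C(4,2) = 1·6 = 6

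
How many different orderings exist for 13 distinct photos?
13! = 6227020800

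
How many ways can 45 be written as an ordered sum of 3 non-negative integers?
C(45+3-1, 3-1) = C(47, 2) = 1081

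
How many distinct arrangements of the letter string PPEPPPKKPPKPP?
13! / (9! × 1! × 3!) = 2860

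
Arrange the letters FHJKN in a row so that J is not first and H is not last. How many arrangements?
By inclusion-exclusion: 5! - 2×(5-1)! + (5-2)! = 120 - 48 + 6 = 78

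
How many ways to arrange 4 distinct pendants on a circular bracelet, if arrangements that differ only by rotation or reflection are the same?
(4-1)!/2 = 6/2 = 3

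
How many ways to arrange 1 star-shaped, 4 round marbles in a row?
5! / (1! × 4!) = 5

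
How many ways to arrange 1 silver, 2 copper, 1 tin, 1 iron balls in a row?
5! / (1! × 2! × 1! × 1!) = 60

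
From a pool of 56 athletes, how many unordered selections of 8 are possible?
C(56,8) = 56!/(8!×48!) = 1420494075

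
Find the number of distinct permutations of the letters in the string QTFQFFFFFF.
10! / (1! × 2! × 7!) = 360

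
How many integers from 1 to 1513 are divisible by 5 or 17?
⌊1513/5⌋ + ⌊1513/17⌋ - ⌊1513/85⌋ = 302 + 89 - 17 = 374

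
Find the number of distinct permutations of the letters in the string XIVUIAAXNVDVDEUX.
16! / (2! × 3! × 1! × 2! × 1! × 2! × 2! × 3!) = 36324288000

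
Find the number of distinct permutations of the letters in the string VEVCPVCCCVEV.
12! / (1! × 4! × 5! × 2!) = 83160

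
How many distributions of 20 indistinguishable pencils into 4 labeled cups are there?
C(20+4-1, 4-1) = C(23, 3) = 1771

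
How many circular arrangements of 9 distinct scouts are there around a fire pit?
Circular: fix one position, arrange the rest. (9-1)! = 40320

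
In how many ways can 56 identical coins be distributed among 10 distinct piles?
C(56+10-1, 10-1) = C(65, 9) = 31966749880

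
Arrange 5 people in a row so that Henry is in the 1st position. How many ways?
Fix one position: (5-1)! = 24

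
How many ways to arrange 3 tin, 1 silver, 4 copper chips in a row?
8! / (3! × 1! × 4!) = 280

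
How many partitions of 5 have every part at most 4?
Let r_j(i) = number of partitions of i into parts ≤ j, for i = 0..5. r_1(i) = 1 for all i; r_j(i) = r_{j-1}(i) + r_j(i-j). Rows j = 2..4: ≤2: 1 1 2 2 3 3; ≤3: 1 1 2 3 4 5; ≤4: 1 1 2 3 5 6. r_4(5) = 6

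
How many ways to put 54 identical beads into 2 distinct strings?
C(54+2-1, 2-1) = C(55, 1) = 55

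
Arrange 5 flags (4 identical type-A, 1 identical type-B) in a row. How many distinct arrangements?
5! / (4! × 1!) = 5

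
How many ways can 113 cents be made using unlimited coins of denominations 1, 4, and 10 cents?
Coefficient of x^113 in 1/(1-x^1) · 1/(1-x^4) · 1/(1-x^10). Case on j = number of 10-cent coins (j = 0..11); remainder r = 113 - 10j is made from {1,4} in ⌊r/4⌋+1 ways. r = 113, 103, 93, 83, 73, 63, 53, 43, 33, 23, 13, 3 → 29 + 26 + 24 + 21 + 19 + 16 + 14 + 11 + 9 + 6 + 4 + 1 = 180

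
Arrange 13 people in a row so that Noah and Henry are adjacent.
Treat as block: (13-1)! × 2! = 479001600 × 2 = 958003200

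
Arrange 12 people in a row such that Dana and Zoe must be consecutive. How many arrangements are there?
Treat the 2 as one block: (12-2+1)! × 2! = 39916800 × 2 = 79833600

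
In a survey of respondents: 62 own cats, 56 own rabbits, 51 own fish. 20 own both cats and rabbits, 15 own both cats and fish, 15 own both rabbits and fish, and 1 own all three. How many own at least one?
|A∪B∪C| = 62+56+51-20-15-15+1 = 120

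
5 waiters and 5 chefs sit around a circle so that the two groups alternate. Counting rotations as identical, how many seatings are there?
Fix one of the waiters: (5-1)! ways for the remaining waiters, × 5! ways for the chefs = 24 × 120 = 2880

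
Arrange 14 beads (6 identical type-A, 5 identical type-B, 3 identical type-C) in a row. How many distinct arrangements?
14! / (6! × 5! × 3!) = 168168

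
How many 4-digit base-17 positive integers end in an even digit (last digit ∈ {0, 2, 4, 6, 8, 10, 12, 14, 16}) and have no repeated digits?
Last∈{0,2,4,6,8,10,12,14,16}. Last=0: 3360. Last nonzero: 8×15×P(15,2) = 25200. Total = 28560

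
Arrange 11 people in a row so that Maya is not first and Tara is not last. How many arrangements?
By inclusion-exclusion: 11! - 2×(11-1)! + (11-2)! = 39916800 - 7257600 + 362880 = 33022080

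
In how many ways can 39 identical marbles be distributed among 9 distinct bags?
C(39+9-1, 9-1) = C(47, 8) = 314457495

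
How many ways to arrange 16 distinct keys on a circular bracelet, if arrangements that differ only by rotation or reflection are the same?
(16-1)!/2 = 1307674368000/2 = 653837184000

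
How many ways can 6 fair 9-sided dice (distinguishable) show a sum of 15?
Coefficient of x^15 in (x + x² + ... + x^9)^6. By inclusion-exclusion on dice exceeding 9: Σ_j (-1)^j C(6,j)·C(15-1-9j, 5) = C(6,0)·C(14,5) - C(6,1)·C(5,5) = 1·2002 - 6·1 = 1996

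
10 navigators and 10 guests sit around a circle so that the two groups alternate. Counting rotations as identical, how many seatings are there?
Fix one of the navigators: (10-1)! ways for the remaining navigators, × 10! ways for the guests = 362880 × 3628800 = 1316818944000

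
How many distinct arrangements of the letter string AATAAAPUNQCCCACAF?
17! / (1! × 1! × 7! × 1! × 1! × 1! × 1! × 4!) = 2940537600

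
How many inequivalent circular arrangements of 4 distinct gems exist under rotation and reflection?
(4-1)!/2 = 6/2 = 3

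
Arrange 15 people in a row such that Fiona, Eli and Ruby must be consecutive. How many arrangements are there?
Treat the 3 as one block: (15-3+1)! × 3! = 6227020800 × 6 = 37362124800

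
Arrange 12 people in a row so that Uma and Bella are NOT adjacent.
Total - adjacent = 12! - (12-1)!×2 = 479001600 - 79833600 = 399168000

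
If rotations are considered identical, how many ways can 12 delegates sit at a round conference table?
Circular: fix one position, arrange the rest. (12-1)! = 39916800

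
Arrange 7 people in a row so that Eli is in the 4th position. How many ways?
Fix one position: (7-1)! = 720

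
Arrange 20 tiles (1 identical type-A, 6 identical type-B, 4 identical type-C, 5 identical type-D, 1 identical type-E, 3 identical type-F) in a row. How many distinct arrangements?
20! / (1! × 6! × 4! × 5! × 1! × 3!) = 195545750400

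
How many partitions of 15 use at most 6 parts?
By conjugation, equals partitions of 15 into parts ≤ 6. Let r_j(i) = number of partitions of i into parts ≤ j, for i = 0..15. r_1(i) = 1 for all i; r_j(i) = r_{j-1}(i) + r_j(i-j). Rows j = 2..6: ≤2: 1 1 2 2 3 3 4 4 5 5 6 6 7 7 8 8; ≤3: 1 1 2 3 4 5 7 8 10 12 14 16 19 21 24 27; ≤4: 1 1 2 3 5 6 9 11 15 18 23 27 34 39 47 54; ≤5: 1 1 2 3 5 7 10 13 18 23 30 37 47 57 70 84; ≤6: 1 1 2 3 5 7 11 14 20 26 35 44 58 71 90 110. r_6(15) = 110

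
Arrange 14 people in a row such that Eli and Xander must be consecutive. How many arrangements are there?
Treat the 2 as one block: (14-2+1)! × 2! = 6227020800 × 2 = 12454041600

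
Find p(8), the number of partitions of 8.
Pentagonal recurrence p(n) = p(n-1) + p(n-2) - p(n-5) - p(n-7) + p(n-12) + p(n-15) - ... gives p(0..7) = 1, 1, 2, 3, 5, 7, 11, 15. p(8) = p(7) + p(6) - p(3) - p(1) = 15 + 11 - 3 - 1 = 22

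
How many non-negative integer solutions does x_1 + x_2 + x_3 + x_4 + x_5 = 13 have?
C(13+5-1, 5-1) = C(17, 4) = 2380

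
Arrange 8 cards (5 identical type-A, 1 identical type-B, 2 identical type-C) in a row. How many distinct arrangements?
8! / (5! × 1! × 2!) = 168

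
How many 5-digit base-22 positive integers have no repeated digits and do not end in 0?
Last digit: 21 nonzero choices. First digit: 20 (nonzero, ≠last). Middle 3: P(20,3) = 6840. Total = 2872800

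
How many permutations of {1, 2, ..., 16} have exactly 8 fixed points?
Choose the 8 fixed points C(16,8) = 12870, derange the rest: !8 = Σ_{j=0}^{8} (-1)^j·8!/j! = 40320 - 40320 + 20160 - 6720 + 1680 - 336 + 56 - 8 + 1 = 14833. Product = 12870 × 14833 = 190900710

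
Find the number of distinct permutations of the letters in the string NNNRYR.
6! / (2! × 1! × 3!) = 60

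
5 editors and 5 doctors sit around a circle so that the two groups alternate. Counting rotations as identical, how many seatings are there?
Fix one of the editors: (5-1)! ways for the remaining editors, × 5! ways for the doctors = 24 × 120 = 2880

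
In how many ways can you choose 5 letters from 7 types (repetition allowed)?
C(5+7-1, 7-1) = C(11, 6) = 462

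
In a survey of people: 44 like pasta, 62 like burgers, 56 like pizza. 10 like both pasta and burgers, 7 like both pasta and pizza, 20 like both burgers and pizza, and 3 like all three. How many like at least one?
|A∪B∪C| = 44+62+56-10-7-20+3 = 128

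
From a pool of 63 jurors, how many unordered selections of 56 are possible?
C(63,56) = 63!/(56!×7!) = 553270671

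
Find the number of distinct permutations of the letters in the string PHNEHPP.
7! / (1! × 2! × 3! × 1!) = 420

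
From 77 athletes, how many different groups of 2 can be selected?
C(77,2) = 77!/(2!×75!) = 2926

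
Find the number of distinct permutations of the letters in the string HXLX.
4! / (1! × 2! × 1!) = 12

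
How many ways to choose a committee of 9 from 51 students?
C(51,9) = 51!/(9!×42!) = 3042312350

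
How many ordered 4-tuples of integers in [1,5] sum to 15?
Coefficient of x^15 in (x + x² + ... + x^5)^4. By inclusion-exclusion on dice exceeding 5: Σ_j (-1)^j C(4,j)·C(15-1-5j, 3) = C(4,0)·C(14,3) - C(4,1)·C(9,3) + C(4,2)·C(4,3) = 1·364 - 4·84 + 6·4 = 52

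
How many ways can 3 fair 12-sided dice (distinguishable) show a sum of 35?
Coefficient of x^35 in (x + x² + ... + x^12)^3. By inclusion-exclusion on dice exceeding 12: Σ_j (-1)^j C(3,j)·C(35-1-12j, 2) = C(3,0)·C(34,2) - C(3,1)·C(22,2) + C(3,2)·C(10,2) = 1·561 - 3·231 + 3·45 = 3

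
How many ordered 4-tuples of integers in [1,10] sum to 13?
Coefficient of x^13 in (x + x² + ... + x^10)^4. By inclusion-exclusion on dice exceeding 10: Σ_j (-1)^j C(4,j)·C(13-1-10j, 3) = C(4,0)·C(12,3) = 1·220 = 220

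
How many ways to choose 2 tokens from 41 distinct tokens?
C(41,2) = 41!/(2!×39!) = 820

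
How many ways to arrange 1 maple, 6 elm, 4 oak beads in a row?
11! / (1! × 6! × 4!) = 2310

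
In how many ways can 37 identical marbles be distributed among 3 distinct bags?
C(37+3-1, 3-1) = C(39, 2) = 741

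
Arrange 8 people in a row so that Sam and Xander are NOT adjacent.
Total - adjacent = 8! - (8-1)!×2 = 40320 - 10080 = 30240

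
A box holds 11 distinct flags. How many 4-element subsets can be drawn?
C(11,4) = 11!/(4!×7!) = 330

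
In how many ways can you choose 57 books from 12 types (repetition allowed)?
C(57+12-1, 12-1) = C(68, 11) = 1533058025824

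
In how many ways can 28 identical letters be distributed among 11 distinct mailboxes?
C(28+11-1, 11-1) = C(38, 10) = 472733756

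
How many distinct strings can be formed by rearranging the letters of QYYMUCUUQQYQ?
12! / (3! × 1! × 1! × 3! × 4!) = 554400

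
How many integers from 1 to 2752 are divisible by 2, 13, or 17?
⌊2752/2⌋+⌊2752/13⌋+⌊2752/17⌋ - ⌊2752/26⌋-⌊2752/34⌋-⌊2752/221⌋ + ⌊2752/442⌋ = 1376+211+161 - 105-80-12 + 6 = 1557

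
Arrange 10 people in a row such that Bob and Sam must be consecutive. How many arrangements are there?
Treat the 2 as one block: (10-2+1)! × 2! = 362880 × 2 = 725760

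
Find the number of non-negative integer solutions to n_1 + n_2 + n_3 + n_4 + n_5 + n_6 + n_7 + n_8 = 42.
C(42+8-1, 8-1) = C(49, 7) = 85900584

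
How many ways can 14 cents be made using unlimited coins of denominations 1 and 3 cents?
Coefficient of x^14 in 1/(1-x^1) · 1/(1-x^3). Use j coins of 3 for j = 0..⌊14/3⌋ = 4, the rest in 1s: 4 + 1 = 5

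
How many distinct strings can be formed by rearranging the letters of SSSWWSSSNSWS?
12! / (3! × 8! × 1!) = 1980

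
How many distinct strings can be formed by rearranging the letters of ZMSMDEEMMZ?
10! / (4! × 2! × 1! × 2! × 1!) = 37800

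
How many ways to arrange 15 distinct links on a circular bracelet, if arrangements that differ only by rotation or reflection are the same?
(15-1)!/2 = 87178291200/2 = 43589145600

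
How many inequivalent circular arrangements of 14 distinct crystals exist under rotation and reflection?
(14-1)!/2 = 6227020800/2 = 3113510400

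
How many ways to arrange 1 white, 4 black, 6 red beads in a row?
11! / (1! × 4! × 6!) = 2310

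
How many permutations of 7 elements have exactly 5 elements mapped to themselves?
Choose the 5 fixed points C(7,5) = 21, derange the rest: !2 = Σ_{j=0}^{2} (-1)^j·2!/j! = 2 - 2 + 1 = 1. Product = 21 × 1 = 21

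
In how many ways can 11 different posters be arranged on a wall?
11! = 39916800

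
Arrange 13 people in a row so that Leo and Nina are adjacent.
Treat as block: (13-1)! × 2! = 479001600 × 2 = 958003200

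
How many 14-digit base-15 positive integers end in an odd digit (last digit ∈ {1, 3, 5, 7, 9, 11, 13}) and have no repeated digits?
Last∈{1,3,5,7,9,11,13}. Last=0: 0. Last nonzero: 7×13×P(13,12) = 566658892800. Total = 566658892800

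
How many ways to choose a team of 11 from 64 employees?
C(64,11) = 64!/(11!×53!) = 743595781824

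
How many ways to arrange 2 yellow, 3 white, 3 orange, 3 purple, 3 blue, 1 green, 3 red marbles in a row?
18! / (2! × 3! × 3! × 3! × 3! × 1! × 3!) = 411675264000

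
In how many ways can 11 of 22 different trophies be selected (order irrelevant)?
C(22,11) = 22!/(11!×11!) = 705432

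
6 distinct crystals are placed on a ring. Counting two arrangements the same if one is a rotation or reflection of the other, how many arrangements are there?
(6-1)!/2 = 120/2 = 60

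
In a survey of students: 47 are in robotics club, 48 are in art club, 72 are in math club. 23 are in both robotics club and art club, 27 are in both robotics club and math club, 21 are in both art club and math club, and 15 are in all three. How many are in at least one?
|A∪B∪C| = 47+48+72-23-27-21+15 = 111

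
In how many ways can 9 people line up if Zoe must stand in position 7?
Fix one position: (9-1)! = 40320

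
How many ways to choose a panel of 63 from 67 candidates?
C(67,63) = 67!/(63!×4!) = 766480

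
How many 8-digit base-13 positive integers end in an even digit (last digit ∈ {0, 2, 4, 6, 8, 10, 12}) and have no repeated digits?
Last∈{0,2,4,6,8,10,12}. Last=0: 3991680. Last nonzero: 6×11×P(11,6) = 21954240. Total = 25945920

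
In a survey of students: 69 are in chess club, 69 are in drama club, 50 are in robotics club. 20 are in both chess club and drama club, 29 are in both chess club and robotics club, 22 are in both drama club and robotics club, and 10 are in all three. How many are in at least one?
|A∪B∪C| = 69+69+50-20-29-22+10 = 127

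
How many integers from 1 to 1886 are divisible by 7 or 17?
⌊1886/7⌋ + ⌊1886/17⌋ - ⌊1886/119⌋ = 269 + 110 - 15 = 364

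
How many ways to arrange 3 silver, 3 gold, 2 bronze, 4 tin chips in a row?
12! / (3! × 3! × 2! × 4!) = 277200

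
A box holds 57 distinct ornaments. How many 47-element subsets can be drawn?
C(57,47) = 57!/(47!×10!) = 43183019880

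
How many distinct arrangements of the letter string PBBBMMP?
7! / (2! × 3! × 2!) = 210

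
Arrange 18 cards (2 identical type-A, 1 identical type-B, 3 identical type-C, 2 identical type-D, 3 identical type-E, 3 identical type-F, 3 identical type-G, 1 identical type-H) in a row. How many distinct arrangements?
18! / (2! × 1! × 3! × 2! × 3! × 3! × 3! × 1!) = 1235025792000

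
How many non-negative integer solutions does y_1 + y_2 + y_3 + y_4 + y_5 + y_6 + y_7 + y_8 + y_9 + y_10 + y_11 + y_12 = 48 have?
C(48+12-1, 12-1) = C(59, 11) = 279871768995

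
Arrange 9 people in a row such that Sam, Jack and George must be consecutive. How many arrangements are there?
Treat the 3 as one block: (9-3+1)! × 3! = 5040 × 6 = 30240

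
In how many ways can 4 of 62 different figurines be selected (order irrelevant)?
C(62,4) = 62!/(4!×58!) = 557845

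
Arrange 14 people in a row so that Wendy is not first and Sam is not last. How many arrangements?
By inclusion-exclusion: 14! - 2×(14-1)! + (14-2)! = 87178291200 - 12454041600 + 479001600 = 75203251200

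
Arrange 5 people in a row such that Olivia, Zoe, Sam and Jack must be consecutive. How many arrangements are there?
Treat the 4 as one block: (5-4+1)! × 4! = 2 × 24 = 48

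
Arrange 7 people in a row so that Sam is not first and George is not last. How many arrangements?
By inclusion-exclusion: 7! - 2×(7-1)! + (7-2)! = 5040 - 1440 + 120 = 3720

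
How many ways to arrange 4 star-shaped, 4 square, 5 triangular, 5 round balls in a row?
18! / (4! × 4! × 5! × 5!) = 771891120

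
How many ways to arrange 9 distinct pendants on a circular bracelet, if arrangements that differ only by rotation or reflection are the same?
(9-1)!/2 = 40320/2 = 20160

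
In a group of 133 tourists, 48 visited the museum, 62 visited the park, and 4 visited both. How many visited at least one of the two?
|A∪B| = |A| + |B| - |A∩B| = 48 + 62 - 4 = 106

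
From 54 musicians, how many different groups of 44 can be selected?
C(54,44) = 54!/(44!×10!) = 23930713170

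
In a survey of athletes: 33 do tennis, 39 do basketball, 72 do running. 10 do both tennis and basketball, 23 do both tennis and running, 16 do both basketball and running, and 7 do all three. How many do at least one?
|A∪B∪C| = 33+39+72-10-23-16+7 = 102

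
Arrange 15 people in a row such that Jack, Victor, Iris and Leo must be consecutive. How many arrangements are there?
Treat the 4 as one block: (15-4+1)! × 4! = 479001600 × 24 = 11496038400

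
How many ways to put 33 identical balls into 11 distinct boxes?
C(33+11-1, 11-1) = C(43, 10) = 1917334783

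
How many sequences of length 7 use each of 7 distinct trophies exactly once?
7! = 5040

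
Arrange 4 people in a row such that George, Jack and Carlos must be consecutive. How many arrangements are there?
Treat the 3 as one block: (4-3+1)! × 3! = 2 × 6 = 12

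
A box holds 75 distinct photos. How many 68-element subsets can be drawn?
C(75,68) = 75!/(68!×7!) = 1984829850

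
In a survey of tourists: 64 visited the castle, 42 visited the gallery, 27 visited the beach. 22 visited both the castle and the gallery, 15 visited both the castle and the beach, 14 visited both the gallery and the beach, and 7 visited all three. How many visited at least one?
|A∪B∪C| = 64+42+27-22-15-14+7 = 89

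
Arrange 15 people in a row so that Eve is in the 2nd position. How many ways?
Fix one position: (15-1)! = 87178291200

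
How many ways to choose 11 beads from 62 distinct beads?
C(62,11) = 62!/(11!×51!) = 508271323092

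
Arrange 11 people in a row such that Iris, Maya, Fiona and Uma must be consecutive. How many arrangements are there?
Treat the 4 as one block: (11-4+1)! × 4! = 40320 × 24 = 967680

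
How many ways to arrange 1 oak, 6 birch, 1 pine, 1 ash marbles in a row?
9! / (1! × 6! × 1! × 1!) = 504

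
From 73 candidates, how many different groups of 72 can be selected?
C(73,72) = 73!/(72!×1!) = 73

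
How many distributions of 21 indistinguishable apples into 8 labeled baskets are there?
C(21+8-1, 8-1) = C(28, 7) = 1184040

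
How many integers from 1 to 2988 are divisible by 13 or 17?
⌊2988/13⌋ + ⌊2988/17⌋ - ⌊2988/221⌋ = 229 + 175 - 13 = 391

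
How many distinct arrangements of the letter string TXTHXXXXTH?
10! / (3! × 2! × 5!) = 2520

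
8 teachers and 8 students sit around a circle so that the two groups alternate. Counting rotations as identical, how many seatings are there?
Fix one of the teachers: (8-1)! ways for the remaining teachers, × 8! ways for the students = 5040 × 40320 = 203212800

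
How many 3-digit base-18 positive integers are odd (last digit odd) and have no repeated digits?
Last∈{1,3,5,7,9,11,13,15,17}. Last=0: 0. Last nonzero: 9×16×P(16,1) = 2304. Total = 2304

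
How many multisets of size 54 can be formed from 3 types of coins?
C(54+3-1, 3-1) = C(56, 2) = 1540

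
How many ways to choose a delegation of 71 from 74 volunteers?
C(74,71) = 74!/(71!×3!) = 64824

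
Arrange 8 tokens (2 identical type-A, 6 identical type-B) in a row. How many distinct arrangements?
8! / (2! × 6!) = 28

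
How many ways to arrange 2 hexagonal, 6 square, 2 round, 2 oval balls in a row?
12! / (2! × 6! × 2! × 2!) = 83160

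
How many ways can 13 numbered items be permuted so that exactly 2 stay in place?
Choose the 2 fixed points C(13,2) = 78, derange the rest: !11 = Σ_{j=0}^{11} (-1)^j·11!/j! = 39916800 - 39916800 + 19958400 - 6652800 + 1663200 - 332640 + 55440 - 7920 + 990 - 110 + 11 - 1 = 14684570. Product = 78 × 14684570 = 1145396460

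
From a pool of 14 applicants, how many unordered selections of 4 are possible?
C(14,4) = 14!/(4!×10!) = 1001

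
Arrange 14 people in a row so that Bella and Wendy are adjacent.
Treat as block: (14-1)! × 2! = 6227020800 × 2 = 12454041600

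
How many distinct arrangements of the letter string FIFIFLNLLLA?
11! / (3! × 1! × 2! × 1! × 4!) = 138600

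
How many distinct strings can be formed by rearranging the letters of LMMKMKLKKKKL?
12! / (3! × 6! × 3!) = 18480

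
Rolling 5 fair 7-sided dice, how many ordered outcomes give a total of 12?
Coefficient of x^12 in (x + x² + ... + x^7)^5. By inclusion-exclusion on dice exceeding 7: Σ_j (-1)^j C(5,j)·C(12-1-7j, 4) = C(5,0)·C(11,4) - C(5,1)·C(4,4) = 1·330 - 5·1 = 325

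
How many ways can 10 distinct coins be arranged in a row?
10! = 3628800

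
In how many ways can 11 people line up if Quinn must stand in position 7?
Fix one position: (11-1)! = 3628800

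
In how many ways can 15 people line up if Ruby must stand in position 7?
Fix one position: (15-1)! = 87178291200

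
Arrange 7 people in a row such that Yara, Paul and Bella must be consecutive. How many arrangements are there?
Treat the 3 as one block: (7-3+1)! × 3! = 120 × 6 = 720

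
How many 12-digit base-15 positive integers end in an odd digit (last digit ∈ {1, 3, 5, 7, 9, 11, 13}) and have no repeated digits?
Last∈{1,3,5,7,9,11,13}. Last=0: 0. Last nonzero: 7×13×P(13,10) = 94443148800. Total = 94443148800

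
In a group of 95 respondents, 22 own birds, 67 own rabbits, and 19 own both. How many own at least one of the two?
|A∪B| = |A| + |B| - |A∩B| = 22 + 67 - 19 = 70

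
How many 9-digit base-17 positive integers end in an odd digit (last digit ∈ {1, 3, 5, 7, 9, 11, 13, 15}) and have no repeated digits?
Last∈{1,3,5,7,9,11,13,15}. Last=0: 0. Last nonzero: 8×15×P(15,7) = 3891888000. Total = 3891888000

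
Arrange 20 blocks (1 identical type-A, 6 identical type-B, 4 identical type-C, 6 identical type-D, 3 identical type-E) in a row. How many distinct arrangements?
20! / (1! × 6! × 4! × 6! × 3!) = 32590958400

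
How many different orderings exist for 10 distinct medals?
10! = 3628800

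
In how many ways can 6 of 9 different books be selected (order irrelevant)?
C(9,6) = 9!/(6!×3!) = 84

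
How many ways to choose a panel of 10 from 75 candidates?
C(75,10) = 75!/(10!×65!) = 828931106355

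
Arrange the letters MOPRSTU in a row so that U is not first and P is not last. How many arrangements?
By inclusion-exclusion: 7! - 2×(7-1)! + (7-2)! = 5040 - 1440 + 120 = 3720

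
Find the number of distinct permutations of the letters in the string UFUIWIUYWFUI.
12! / (2! × 4! × 3! × 1! × 2!) = 831600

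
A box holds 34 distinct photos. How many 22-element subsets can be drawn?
C(34,22) = 34!/(22!×12!) = 548354040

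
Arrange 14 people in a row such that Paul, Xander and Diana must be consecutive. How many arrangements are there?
Treat the 3 as one block: (14-3+1)! × 3! = 479001600 × 6 = 2874009600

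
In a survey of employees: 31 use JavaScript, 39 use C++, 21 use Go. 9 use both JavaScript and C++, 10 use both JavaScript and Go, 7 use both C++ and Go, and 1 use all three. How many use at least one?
|A∪B∪C| = 31+39+21-9-10-7+1 = 66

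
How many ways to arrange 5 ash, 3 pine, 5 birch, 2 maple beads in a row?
15! / (5! × 3! × 5! × 2!) = 7567560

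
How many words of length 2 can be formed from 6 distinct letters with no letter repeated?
P(6,2) = 6!/(6-2)! = 30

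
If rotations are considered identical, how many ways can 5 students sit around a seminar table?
Circular: fix one position, arrange the rest. (5-1)! = 24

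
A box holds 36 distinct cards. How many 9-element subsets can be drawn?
C(36,9) = 36!/(9!×27!) = 94143280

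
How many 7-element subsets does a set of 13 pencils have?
C(13,7) = 13!/(7!×6!) = 1716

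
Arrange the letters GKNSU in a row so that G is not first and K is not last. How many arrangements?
By inclusion-exclusion: 5! - 2×(5-1)! + (5-2)! = 120 - 48 + 6 = 78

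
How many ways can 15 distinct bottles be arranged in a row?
15! = 1307674368000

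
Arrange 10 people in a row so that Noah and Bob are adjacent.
Treat as block: (10-1)! × 2! = 362880 × 2 = 725760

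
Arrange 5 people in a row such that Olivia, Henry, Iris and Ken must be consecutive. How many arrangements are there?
Treat the 4 as one block: (5-4+1)! × 4! = 2 × 24 = 48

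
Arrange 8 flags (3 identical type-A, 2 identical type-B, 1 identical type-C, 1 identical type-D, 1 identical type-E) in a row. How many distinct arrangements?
8! / (3! × 2! × 1! × 1! × 1!) = 3360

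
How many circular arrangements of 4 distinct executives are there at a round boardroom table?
Circular: fix one position, arrange the rest. (4-1)! = 6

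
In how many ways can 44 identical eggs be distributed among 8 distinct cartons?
C(44+8-1, 8-1) = C(51, 7) = 115775100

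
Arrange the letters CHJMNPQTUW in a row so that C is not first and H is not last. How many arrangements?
By inclusion-exclusion: 10! - 2×(10-1)! + (10-2)! = 3628800 - 725760 + 40320 = 2943360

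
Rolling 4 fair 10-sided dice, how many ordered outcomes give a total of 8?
Coefficient of x^8 in (x + x² + ... + x^10)^4. By inclusion-exclusion on dice exceeding 10: Σ_j (-1)^j C(4,j)·C(8-1-10j, 3) = C(4,0)·C(7,3) = 1·35 = 35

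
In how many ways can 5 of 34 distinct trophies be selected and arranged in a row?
P(34,5) = 34!/(34-5)! = 33390720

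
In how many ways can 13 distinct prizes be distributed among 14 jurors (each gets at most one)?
P(14,13) = 14!/(14-13)! = 87178291200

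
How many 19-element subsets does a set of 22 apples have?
C(22,19) = 22!/(19!×3!) = 1540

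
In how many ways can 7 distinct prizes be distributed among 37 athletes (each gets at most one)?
P(37,7) = 37!/(37-7)! = 51889178880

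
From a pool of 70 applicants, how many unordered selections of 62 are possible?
C(70,62) = 70!/(62!×8!) = 9440350920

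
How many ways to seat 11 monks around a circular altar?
Circular: fix one position, arrange the rest. (11-1)! = 3628800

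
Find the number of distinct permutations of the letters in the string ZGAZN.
5! / (2! × 1! × 1! × 1!) = 60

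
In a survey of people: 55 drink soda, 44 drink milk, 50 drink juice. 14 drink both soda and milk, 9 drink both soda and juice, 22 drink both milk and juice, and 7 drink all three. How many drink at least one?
|A∪B∪C| = 55+44+50-14-9-22+7 = 111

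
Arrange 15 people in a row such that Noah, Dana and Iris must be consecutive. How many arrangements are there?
Treat the 3 as one block: (15-3+1)! × 3! = 6227020800 × 6 = 37362124800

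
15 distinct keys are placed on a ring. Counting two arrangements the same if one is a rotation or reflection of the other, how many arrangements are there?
(15-1)!/2 = 87178291200/2 = 43589145600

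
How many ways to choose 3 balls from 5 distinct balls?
C(5,3) = 5!/(3!×2!) = 10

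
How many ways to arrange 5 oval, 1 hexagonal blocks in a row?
6! / (5! × 1!) = 6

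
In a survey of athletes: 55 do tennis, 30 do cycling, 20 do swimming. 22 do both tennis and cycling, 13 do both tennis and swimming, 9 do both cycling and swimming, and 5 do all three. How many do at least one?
|A∪B∪C| = 55+30+20-22-13-9+5 = 66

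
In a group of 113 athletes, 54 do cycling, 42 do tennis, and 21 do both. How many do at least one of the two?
|A∪B| = |A| + |B| - |A∩B| = 54 + 42 - 21 = 75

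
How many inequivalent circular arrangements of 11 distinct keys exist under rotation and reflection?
(11-1)!/2 = 3628800/2 = 1814400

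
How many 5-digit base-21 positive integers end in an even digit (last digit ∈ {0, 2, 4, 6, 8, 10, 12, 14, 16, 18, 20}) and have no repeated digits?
Last∈{0,2,4,6,8,10,12,14,16,18,20}. Last=0: 116280. Last nonzero: 10×19×P(19,3) = 1104660. Total = 1220940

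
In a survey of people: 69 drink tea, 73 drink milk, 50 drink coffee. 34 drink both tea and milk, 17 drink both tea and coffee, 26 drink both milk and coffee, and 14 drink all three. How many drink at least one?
|A∪B∪C| = 69+73+50-34-17-26+14 = 129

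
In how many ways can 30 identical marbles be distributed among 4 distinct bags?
C(30+4-1, 4-1) = C(33, 3) = 5456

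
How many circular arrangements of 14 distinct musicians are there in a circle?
Circular: fix one position, arrange the rest. (14-1)! = 6227020800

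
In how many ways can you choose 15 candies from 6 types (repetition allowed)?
C(15+6-1, 6-1) = C(20, 5) = 15504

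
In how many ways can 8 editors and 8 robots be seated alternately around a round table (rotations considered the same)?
Fix one of the editors: (8-1)! ways for the remaining editors, × 8! ways for the robots = 5040 × 40320 = 203212800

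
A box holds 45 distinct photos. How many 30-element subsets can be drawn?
C(45,30) = 45!/(30!×15!) = 344867425584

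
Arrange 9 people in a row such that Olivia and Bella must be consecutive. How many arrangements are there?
Treat the 2 as one block: (9-2+1)! × 2! = 40320 × 2 = 80640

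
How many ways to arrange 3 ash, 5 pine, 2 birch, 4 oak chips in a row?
14! / (3! × 5! × 2! × 4!) = 2522520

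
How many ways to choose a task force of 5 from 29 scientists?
C(29,5) = 29!/(5!×24!) = 118755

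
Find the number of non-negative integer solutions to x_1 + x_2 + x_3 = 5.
C(5+3-1, 3-1) = C(7, 2) = 21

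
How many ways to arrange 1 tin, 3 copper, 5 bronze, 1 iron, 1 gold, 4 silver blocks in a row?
15! / (1! × 3! × 5! × 1! × 1! × 4!) = 75675600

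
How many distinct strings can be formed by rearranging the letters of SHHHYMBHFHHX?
12! / (1! × 6! × 1! × 1! × 1! × 1! × 1!) = 665280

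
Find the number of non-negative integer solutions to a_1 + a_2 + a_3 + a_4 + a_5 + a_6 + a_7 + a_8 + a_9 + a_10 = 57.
C(57+10-1, 10-1) = C(66, 9) = 37014131440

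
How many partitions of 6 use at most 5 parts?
By conjugation, equals partitions of 6 into parts ≤ 5. Let r_j(i) = number of partitions of i into parts ≤ j, for i = 0..6. r_1(i) = 1 for all i; r_j(i) = r_{j-1}(i) + r_j(i-j). Rows j = 2..5: ≤2: 1 1 2 2 3 3 4; ≤3: 1 1 2 3 4 5 7; ≤4: 1 1 2 3 5 6 9; ≤5: 1 1 2 3 5 7 10. r_5(6) = 10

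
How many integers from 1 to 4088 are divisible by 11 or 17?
⌊4088/11⌋ + ⌊4088/17⌋ - ⌊4088/187⌋ = 371 + 240 - 21 = 590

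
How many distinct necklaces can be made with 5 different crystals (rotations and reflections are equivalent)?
(5-1)!/2 = 24/2 = 12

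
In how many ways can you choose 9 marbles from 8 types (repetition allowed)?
C(9+8-1, 8-1) = C(16, 7) = 11440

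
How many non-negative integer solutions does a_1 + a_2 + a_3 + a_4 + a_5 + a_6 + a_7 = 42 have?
C(42+7-1, 7-1) = C(48, 6) = 12271512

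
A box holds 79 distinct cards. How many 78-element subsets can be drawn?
C(79,78) = 79!/(78!×1!) = 79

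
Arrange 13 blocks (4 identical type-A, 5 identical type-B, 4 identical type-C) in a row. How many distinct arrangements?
13! / (4! × 5! × 4!) = 90090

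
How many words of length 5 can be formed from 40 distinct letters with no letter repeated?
P(40,5) = 40!/(40-5)! = 78960960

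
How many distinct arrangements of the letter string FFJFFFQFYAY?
11! / (1! × 1! × 2! × 1! × 6!) = 27720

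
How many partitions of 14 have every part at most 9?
Let r_j(i) = number of partitions of i into parts ≤ j, for i = 0..14. r_1(i) = 1 for all i; r_j(i) = r_{j-1}(i) + r_j(i-j). Rows j = 2..9: ≤2: 1 1 2 2 3 3 4 4 5 5 6 6 7 7 8; ≤3: 1 1 2 3 4 5 7 8 10 12 14 16 19 21 24; ≤4: 1 1 2 3 5 6 9 11 15 18 23 27 34 39 47; ≤5: 1 1 2 3 5 7 10 13 18 23 30 37 47 57 70; ≤6: 1 1 2 3 5 7 11 14 20 26 35 44 58 71 90; ≤7: 1 1 2 3 5 7 11 15 21 28 38 49 65 82 105; ≤8: 1 1 2 3 5 7 11 15 22 29 40 52 70 89 116; ≤9: 1 1 2 3 5 7 11 15 22 30 41 54 73 94 123. r_9(14) = 123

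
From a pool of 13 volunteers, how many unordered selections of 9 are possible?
C(13,9) = 13!/(9!×4!) = 715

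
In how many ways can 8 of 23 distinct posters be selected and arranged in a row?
P(23,8) = 23!/(23-8)! = 19769460480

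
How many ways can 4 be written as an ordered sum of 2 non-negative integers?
C(4+2-1, 2-1) = C(5, 1) = 5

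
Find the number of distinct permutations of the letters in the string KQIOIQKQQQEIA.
13! / (5! × 3! × 2! × 1! × 1! × 1!) = 4324320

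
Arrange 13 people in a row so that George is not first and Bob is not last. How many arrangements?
By inclusion-exclusion: 13! - 2×(13-1)! + (13-2)! = 6227020800 - 958003200 + 39916800 = 5308934400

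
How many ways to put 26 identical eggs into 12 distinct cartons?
C(26+12-1, 12-1) = C(37, 11) = 854992152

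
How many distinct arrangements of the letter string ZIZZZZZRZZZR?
12! / (9! × 1! × 2!) = 660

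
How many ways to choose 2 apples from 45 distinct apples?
C(45,2) = 45!/(2!×43!) = 990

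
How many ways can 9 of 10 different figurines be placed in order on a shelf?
P(10,9) = 10!/(10-9)! = 3628800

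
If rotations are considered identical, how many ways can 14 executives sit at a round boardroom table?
Circular: fix one position, arrange the rest. (14-1)! = 6227020800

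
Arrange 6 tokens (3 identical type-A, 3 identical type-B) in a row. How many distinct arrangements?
6! / (3! × 3!) = 20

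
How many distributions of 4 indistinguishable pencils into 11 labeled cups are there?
C(4+11-1, 11-1) = C(14, 10) = 1001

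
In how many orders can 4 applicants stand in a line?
4! = 24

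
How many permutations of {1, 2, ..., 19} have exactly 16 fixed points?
Choose the 16 fixed points C(19,16) = 969, derange the rest: !3 = Σ_{j=0}^{3} (-1)^j·3!/j! = 6 - 6 + 3 - 1 = 2. Product = 969 × 2 = 1938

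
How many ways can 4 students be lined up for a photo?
4! = 24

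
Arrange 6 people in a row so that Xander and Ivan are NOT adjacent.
Total - adjacent = 6! - (6-1)!×2 = 720 - 240 = 480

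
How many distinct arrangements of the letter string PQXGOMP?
7! / (1! × 1! × 1! × 2! × 1! × 1!) = 2520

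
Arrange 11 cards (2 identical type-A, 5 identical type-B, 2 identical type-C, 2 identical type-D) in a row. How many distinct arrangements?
11! / (2! × 5! × 2! × 2!) = 41580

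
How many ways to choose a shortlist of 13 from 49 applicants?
C(49,13) = 49!/(13!×36!) = 262596783764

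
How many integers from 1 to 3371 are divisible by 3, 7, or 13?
⌊3371/3⌋+⌊3371/7⌋+⌊3371/13⌋ - ⌊3371/21⌋-⌊3371/39⌋-⌊3371/91⌋ + ⌊3371/273⌋ = 1123+481+259 - 160-86-37 + 12 = 1592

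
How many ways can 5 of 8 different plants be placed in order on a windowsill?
P(8,5) = 8!/(8-5)! = 6720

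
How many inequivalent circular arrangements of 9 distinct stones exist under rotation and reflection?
(9-1)!/2 = 40320/2 = 20160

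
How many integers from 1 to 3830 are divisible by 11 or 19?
⌊3830/11⌋ + ⌊3830/19⌋ - ⌊3830/209⌋ = 348 + 201 - 18 = 531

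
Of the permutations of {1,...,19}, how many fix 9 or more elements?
Exactly j fixed points: C(19,j)·!(19-j); sum over j ≥ 9 (derangement numbers via !m = (m-1)·(!(m-1) + !(m-2)): !0..!10 = 1, 0, 1, 2, 9, 44, 265, 1854, 14833, 133496, 1334961). Σ_{j=9}^{19} C(19,j)·!(19-j) = C(19,9)·!10 + C(19,10)·!9 + C(19,11)·!8 + C(19,12)·!7 + C(19,13)·!6 + C(19,14)·!5 + C(19,15)·!4 + C(19,16)·!3 + C(19,17)·!2 + C(19,18)·!1 + C(19,19)·!0 = 92378·1334961 + 92378·133496 + 75582·14833 + 50388·1854 + 27132·265 + 11628·44 + 3876·9 + 969·2 + 171·1 + 19·0 + 1·1 = 136875386510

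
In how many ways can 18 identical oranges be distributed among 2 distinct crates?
C(18+2-1, 2-1) = C(19, 1) = 19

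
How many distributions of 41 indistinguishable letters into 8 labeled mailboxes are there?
C(41+8-1, 8-1) = C(48, 7) = 73629072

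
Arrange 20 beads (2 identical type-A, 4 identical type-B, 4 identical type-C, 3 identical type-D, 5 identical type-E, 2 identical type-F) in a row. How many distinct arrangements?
20! / (2! × 4! × 4! × 3! × 5! × 2!) = 1466593128000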